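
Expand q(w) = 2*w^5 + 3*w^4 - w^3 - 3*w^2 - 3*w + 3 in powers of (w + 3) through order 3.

q(-3) = -231
q′(-3) = 474
q′′(-3) = -744
q′′′(-3) = 858
The Taylor polynomial is Σ q^(k)(-3)/k! · (w + 3)^k.

143*(w + 3)^3 - 372*(w + 3)^2 + 474*(w + 3) - 231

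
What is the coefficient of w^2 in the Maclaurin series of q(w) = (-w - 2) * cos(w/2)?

1/4

Distribute the polynomial across the series and collect like powers.
q(0) = -2
q′(0) = -1
q′′(0) = 1/2
Dividing each by k! gives the coefficients c_0, ..., c_2.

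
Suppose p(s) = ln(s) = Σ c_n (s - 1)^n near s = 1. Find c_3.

1/3

p(1) = 0
p′(1) = 1
p′′(1) = -1
p′′′(1) = 2
So c_3 = p′′′(1)/3! = 1/3.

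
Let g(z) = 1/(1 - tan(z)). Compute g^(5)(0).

Compose series: expand the inner function first, then feed it into the outer expansion.
The coefficient of z^5 in the expansion is 32/15, so g^(5)(0) = 5! * (32/15) = 256.

256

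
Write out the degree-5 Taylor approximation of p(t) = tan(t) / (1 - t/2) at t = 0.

67*t^5/240 + 7*t^4/24 + 7*t^3/12 + t^2/2 + t

Multiply the two series term by term and collect like powers.
p(0) = 0
p′(0) = 1
p′′(0) = 1
p′′′(0) = 7/2
p^(4)(0) = 7
p^(5)(0) = 67/2
Then c_k = p^(k)(0)/k! gives each Taylor coefficient.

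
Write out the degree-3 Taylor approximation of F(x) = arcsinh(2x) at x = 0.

-4*x^3/3 + 2*x

F(0) = 0
F′(0) = 2
F′′(0) = 0
F′′′(0) = -8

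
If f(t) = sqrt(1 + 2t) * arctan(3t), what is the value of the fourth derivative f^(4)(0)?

-180

Multiply the two series term by term and collect like powers.
From the series, [t^4] f = -15/2; multiply by 4! = 24 to get -180.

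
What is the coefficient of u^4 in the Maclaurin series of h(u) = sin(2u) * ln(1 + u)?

-2/3

Multiply the two series term by term and collect like powers.
[u^0] = 0;  [u^1] = 0;  [u^2] = 2;  [u^3] = -1;  [u^4] = -2/3.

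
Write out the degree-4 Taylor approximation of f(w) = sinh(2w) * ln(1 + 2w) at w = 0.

8*w^4 - 4*w^3 + 4*w^2

Expand each factor separately, then convolve coefficients.
f(0) = 0
f′(0) = 0
f′′(0) = 8
f′′′(0) = -24
f^(4)(0) = 192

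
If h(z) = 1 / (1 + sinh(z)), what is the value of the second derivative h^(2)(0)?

Use the geometric series for the reciprocal, then substitute.
From the series, [z^2] h = 1; multiply by 2! = 2 to get 2.

2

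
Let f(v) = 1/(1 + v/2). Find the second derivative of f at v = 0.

1/2

Differentiate repeatedly and evaluate at the center.
From the series, [v^2] f = 1/4; multiply by 2! = 2 to get 1/2.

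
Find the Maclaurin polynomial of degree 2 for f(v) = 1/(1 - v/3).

v^2/9 + v/3 + 1

[v^0] = 1;  [v^1] = 1/3;  [v^2] = 1/9.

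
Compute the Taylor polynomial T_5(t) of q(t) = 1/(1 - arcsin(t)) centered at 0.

63*t^5/40 + 4*t^4/3 + 7*t^3/6 + t^2 + t + 1

Substitute the inner expansion into the outer series and collect powers.
[t^0] = 1;  [t^1] = 1;  [t^2] = 1;  [t^3] = 7/6;  [t^4] = 4/3;  [t^5] = 63/40.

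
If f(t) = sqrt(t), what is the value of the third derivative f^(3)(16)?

3/8192

Differentiate repeatedly and evaluate at the center.
From the series, [(t - 16)^3] f = 1/16384; multiply by 3! = 6 to get 3/8192.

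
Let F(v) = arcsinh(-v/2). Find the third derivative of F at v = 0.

1/8

The coefficient of v^3 in the expansion is 1/48, so F′′′(0) = 3! * (1/48) = 1/8.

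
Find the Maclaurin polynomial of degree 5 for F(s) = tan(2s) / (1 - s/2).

Write out both Maclaurin series and multiply, keeping only the needed powers.
F(0) = 0
F′(0) = 2
F′′(0) = 2
F′′′(0) = 19
F^(4)(0) = 38
F^(5)(0) = 607
Then c_k = F^(k)(0)/k! gives each Taylor coefficient.

607*s^5/120 + 19*s^4/12 + 19*s^3/6 + s^2 + 2*s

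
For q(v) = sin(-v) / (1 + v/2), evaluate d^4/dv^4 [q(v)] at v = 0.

Multiply the two series term by term and collect like powers.
The coefficient of v^4 in the expansion is 1/24, so q^(4)(0) = 4! * (1/24) = 1.

1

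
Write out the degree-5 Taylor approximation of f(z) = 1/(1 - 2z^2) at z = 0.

4*z^4 + 2*z^2 + 1

Differentiate repeatedly and evaluate at the center.
f(0) = 1
f′(0) = 0
f′′(0) = 4
f′′′(0) = 0
f^(4)(0) = 96
f^(5)(0) = 0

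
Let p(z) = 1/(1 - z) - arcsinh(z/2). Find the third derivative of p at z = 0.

Add the two expansions coefficient-wise.
The coefficient of z^3 in the expansion is 49/48, so p′′′(0) = 3! * (49/48) = 49/8.

49/8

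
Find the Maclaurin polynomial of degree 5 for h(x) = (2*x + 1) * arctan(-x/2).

-x^5/160 + x^4/12 + x^3/24 - x^2 - x/2

Shift and add copies of the series according to the polynomial's terms.
h(0) = 0
h′(0) = -1/2
h′′(0) = -2
h′′′(0) = 1/4
h^(4)(0) = 2
h^(5)(0) = -3/4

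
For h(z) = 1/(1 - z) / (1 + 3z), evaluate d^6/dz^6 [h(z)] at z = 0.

Multiply the two series term by term and collect like powers.
From the series, [z^6] h = 547; multiply by 6! = 720 to get 393840.

393840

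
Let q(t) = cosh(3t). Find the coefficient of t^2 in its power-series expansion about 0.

9/2

q(0) = 1
q′(0) = 0
q′′(0) = 9
So c_2 = q′′(0)/2! = 9/2.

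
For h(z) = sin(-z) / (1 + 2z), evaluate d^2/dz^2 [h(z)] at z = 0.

4

Expand each factor separately, then convolve coefficients.
The coefficient of z^2 in the expansion is 2, so h′′(0) = 2! * (2) = 4.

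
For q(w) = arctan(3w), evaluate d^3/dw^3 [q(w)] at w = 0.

-54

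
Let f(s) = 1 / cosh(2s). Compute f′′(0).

-4

Divide the numerator series by the denominator series (power-series long division).
The coefficient of s^2 in the expansion is -2, so f′′(0) = 2! * (-2) = -4.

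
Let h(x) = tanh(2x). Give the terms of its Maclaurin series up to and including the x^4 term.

Apply the Taylor formula c_k = f^(k)(a)/k!.
[x^0] = 0;  [x^1] = 2;  [x^2] = 0;  [x^3] = -8/3;  [x^4] = 0.

-8*x^3/3 + 2*x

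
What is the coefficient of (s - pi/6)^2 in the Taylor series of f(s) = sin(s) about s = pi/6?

-1/4

Apply the Taylor formula c_k = f^(k)(a)/k!.
f(pi/6) = 1/2
f′(pi/6) = sqrt(3)/2
f′′(pi/6) = -1/2
The Taylor polynomial is Σ f^(k)(pi/6)/k! · (s - pi/6)^k.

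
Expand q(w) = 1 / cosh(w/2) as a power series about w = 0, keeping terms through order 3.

1 - w^2/8

Divide the numerator series by the denominator series (power-series long division).
[w^0] = 1;  [w^1] = 0;  [w^2] = -1/8;  [w^3] = 0.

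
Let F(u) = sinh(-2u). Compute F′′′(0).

-8

The coefficient of u^3 in the expansion is -4/3, so F′′′(0) = 3! * (-4/3) = -8.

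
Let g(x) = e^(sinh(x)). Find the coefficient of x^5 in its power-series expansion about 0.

Substitute the inner expansion into the outer series and collect powers.
[x^0] = 1;  [x^1] = 1;  [x^2] = 1/2;  [x^3] = 1/3;  [x^4] = 5/24;  [x^5] = 1/10.
So c_5 = g^(5)(0)/5! = 1/10.

1/10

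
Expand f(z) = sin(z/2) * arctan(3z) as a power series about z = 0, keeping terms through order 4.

-73*z^4/16 + 3*z^2/2

Write out both Maclaurin series and multiply, keeping only the needed powers.
f(0) = 0
f′(0) = 0
f′′(0) = 3
f′′′(0) = 0
f^(4)(0) = -219/2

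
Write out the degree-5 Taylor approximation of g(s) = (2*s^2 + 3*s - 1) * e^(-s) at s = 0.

Distribute the polynomial across the series and collect like powers.

-s^5/5 + 11*s^4/24 - s^3/3 - 3*s^2/2 + 4*s - 1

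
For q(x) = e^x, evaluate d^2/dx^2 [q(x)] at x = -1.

Apply the Taylor formula c_k = f^(k)(a)/k!.
The coefficient of (x + 1)^2 in the expansion is e^(-1)/2, so q′′(-1) = 2! * (e^(-1)/2) = e^(-1).

e^(-1)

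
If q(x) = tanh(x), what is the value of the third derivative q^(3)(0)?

-2

The coefficient of x^3 in the expansion is -1/3, so q′′′(0) = 3! * (-1/3) = -2.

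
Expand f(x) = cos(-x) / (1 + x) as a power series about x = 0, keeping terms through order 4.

13*x^4/24 - x^3/2 + x^2/2 - x + 1

Expand each factor separately, then convolve coefficients.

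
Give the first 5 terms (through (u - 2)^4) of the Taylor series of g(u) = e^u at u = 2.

(u - 2)^4*e^(2)/24 + (u - 2)^3*e^(2)/6 + (u - 2)^2*e^(2)/2 + (u - 2)*e^(2) + e^(2)

Differentiate repeatedly and evaluate at the center.
g(2) = e^(2)
g′(2) = e^(2)
g′′(2) = e^(2)
g′′′(2) = e^(2)
g^(4)(2) = e^(2)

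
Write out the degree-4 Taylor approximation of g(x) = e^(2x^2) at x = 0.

[x^0] = 1;  [x^1] = 0;  [x^2] = 2;  [x^3] = 0;  [x^4] = 2.

2*x^4 + 2*x^2 + 1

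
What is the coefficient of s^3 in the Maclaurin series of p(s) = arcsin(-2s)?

-4/3

c_3 = p′′′(0)/3! = -4/3.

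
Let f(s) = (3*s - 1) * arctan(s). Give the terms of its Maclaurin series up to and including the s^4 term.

Shift and add copies of the series according to the polynomial's terms.
f(0) = 0
f′(0) = -1
f′′(0) = 6
f′′′(0) = 2
f^(4)(0) = -24

-s^4 + s^3/3 + 3*s^2 - s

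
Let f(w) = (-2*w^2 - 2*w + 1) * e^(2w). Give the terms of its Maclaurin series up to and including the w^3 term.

Distribute the polynomial across the series and collect like powers.
f(0) = 1
f′(0) = 0
f′′(0) = -8
f′′′(0) = -40
Then c_k = f^(k)(0)/k! gives each Taylor coefficient.

-20*w^3/3 - 4*w^2 + 1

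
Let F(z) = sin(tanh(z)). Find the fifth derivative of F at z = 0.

37

Compose series: expand the inner function first, then feed it into the outer expansion.
The coefficient of z^5 in the expansion is 37/120, so F^(5)(0) = 5! * (37/120) = 37.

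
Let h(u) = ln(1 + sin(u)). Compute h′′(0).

Substitute the inner expansion into the outer series and collect powers.
The coefficient of u^2 in the expansion is -1/2, so h′′(0) = 2! * (-1/2) = -1.

-1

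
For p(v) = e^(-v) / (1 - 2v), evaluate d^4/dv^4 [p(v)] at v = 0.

233

Multiply the two series term by term and collect like powers.
From the series, [v^4] p = 233/24; multiply by 4! = 24 to get 233.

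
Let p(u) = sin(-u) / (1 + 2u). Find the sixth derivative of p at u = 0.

Expand each factor separately, then convolve coefficients.
The coefficient of u^6 in the expansion is 1841/60, so p^(6)(0) = 6! * (1841/60) = 22092.

22092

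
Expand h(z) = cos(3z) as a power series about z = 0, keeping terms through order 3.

Compute the successive derivatives at the expansion point and divide by k!.
h(0) = 1
h′(0) = 0
h′′(0) = -9
h′′′(0) = 0
Dividing each by k! gives the coefficients c_0, ..., c_3.

1 - 9*z^2/2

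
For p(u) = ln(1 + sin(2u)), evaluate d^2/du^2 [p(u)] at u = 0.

Substitute the inner expansion into the outer series and collect powers.
The coefficient of u^2 in the expansion is -2, so p′′(0) = 2! * (-2) = -4.

-4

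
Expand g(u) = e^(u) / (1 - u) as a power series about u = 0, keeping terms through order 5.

Multiply the numerator's expansion by the denominator's geometric series.
g(0) = 1
g′(0) = 2
g′′(0) = 5
g′′′(0) = 16
g^(4)(0) = 65
g^(5)(0) = 326
The Taylor polynomial is Σ g^(k)(0)/k! · u^k.

163*u^5/60 + 65*u^4/24 + 8*u^3/3 + 5*u^2/2 + 2*u + 1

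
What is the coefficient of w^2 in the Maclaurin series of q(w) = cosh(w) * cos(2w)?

Take the Cauchy product of the two expansions.
[w^0] = 1;  [w^1] = 0;  [w^2] = -3/2.
So c_2 = q′′(0)/2! = -3/2.

-3/2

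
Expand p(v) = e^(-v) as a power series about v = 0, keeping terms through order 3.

-v^3/6 + v^2/2 - v + 1

p(0) = 1
p′(0) = -1
p′′(0) = 1
p′′′(0) = -1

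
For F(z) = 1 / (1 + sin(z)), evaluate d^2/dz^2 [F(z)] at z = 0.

2

Expand as Σ (-1)^k u^k with u equal to the inner function's series.
From the series, [z^2] F = 1; multiply by 2! = 2 to get 2.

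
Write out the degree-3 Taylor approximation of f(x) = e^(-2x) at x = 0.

-4*x^3/3 + 2*x^2 - 2*x + 1

Use the known series and substitute for the argument.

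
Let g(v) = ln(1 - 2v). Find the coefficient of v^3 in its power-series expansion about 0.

-8/3

g(0) = 0
g′(0) = -2
g′′(0) = -4
g′′′(0) = -16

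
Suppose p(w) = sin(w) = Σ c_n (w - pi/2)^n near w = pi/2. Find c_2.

-1/2

Apply the Taylor formula c_k = f^(k)(a)/k!.
p(pi/2) = 1
p′(pi/2) = 0
p′′(pi/2) = -1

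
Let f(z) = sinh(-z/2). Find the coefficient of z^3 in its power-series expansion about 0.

-1/48

f(0) = 0
f′(0) = -1/2
f′′(0) = 0
f′′′(0) = -1/8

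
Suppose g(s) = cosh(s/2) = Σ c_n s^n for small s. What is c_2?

1/8

g(0) = 1
g′(0) = 0
g′′(0) = 1/4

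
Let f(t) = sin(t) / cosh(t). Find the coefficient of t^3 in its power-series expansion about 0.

-2/3

Divide the numerator series by the denominator series (power-series long division).
f(0) = 0
f′(0) = 1
f′′(0) = 0
f′′′(0) = -4
So c_3 = f′′′(0)/3! = -2/3.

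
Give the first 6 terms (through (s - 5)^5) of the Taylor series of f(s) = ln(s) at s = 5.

Apply the Taylor formula c_k = f^(k)(a)/k!.
[(s - 5)^0] = ln(5);  [(s - 5)^1] = 1/5;  [(s - 5)^2] = -1/50;  [(s - 5)^3] = 1/375;  [(s - 5)^4] = -1/2500;  [(s - 5)^5] = 1/15625.

(s - 5)^5/15625 - (s - 5)^4/2500 + (s - 5)^3/375 - (s - 5)^2/50 + (s - 5)/5 + ln(5)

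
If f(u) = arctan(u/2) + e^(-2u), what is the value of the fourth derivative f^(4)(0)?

Combine the two series term by term.
The coefficient of u^4 in the expansion is 2/3, so f^(4)(0) = 4! * (2/3) = 16.

16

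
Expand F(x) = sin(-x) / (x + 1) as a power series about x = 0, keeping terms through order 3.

-5*x^3/6 + x^2 - x

Use 1/(1 - r) = Σ r^k on the denominator, then take the Cauchy product.
F(0) = 0
F′(0) = -1
F′′(0) = 2
F′′′(0) = -5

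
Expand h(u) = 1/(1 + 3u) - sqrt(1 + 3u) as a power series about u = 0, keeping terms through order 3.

Combine the two series term by term.
h(0) = 0
h′(0) = -9/2
h′′(0) = 81/4
h′′′(0) = -1377/8
The Taylor polynomial is Σ h^(k)(0)/k! · u^k.

-459*u^3/16 + 81*u^2/8 - 9*u/2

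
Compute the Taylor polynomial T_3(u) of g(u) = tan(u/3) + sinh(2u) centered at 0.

Add the two expansions coefficient-wise.
[u^0] = 0;  [u^1] = 7/3;  [u^2] = 0;  [u^3] = 109/81.

109*u^3/81 + 7*u/3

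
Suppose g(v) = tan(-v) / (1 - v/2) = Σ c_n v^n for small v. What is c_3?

Multiply the two series term by term and collect like powers.
g(0) = 0
g′(0) = -1
g′′(0) = -1
g′′′(0) = -7/2
So c_3 = g′′′(0)/3! = -7/12.

-7/12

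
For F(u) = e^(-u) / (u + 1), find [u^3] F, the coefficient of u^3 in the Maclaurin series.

-8/3

Multiply the numerator's expansion by the denominator's geometric series.
F(0) = 1
F′(0) = -2
F′′(0) = 5
F′′′(0) = -16
So c_3 = F′′′(0)/3! = -8/3.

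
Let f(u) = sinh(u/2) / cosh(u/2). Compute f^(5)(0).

1/2

Write the quotient as an unknown series and match coefficients against numerator = denominator · series.
From the series, [u^5] f = 1/240; multiply by 5! = 120 to get 1/2.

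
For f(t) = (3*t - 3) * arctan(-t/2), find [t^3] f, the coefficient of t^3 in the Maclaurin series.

Distribute the polynomial across the series and collect like powers.
f(0) = 0
f′(0) = 3/2
f′′(0) = -3
f′′′(0) = -3/4
So c_3 = f′′′(0)/3! = -1/8.

-1/8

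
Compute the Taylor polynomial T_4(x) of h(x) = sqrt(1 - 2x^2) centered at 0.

-x^4/2 - x^2 + 1

Compute the successive derivatives at the expansion point and divide by k!.
h(0) = 1
h′(0) = 0
h′′(0) = -2
h′′′(0) = 0
h^(4)(0) = -12
The Taylor polynomial is Σ h^(k)(0)/k! · x^k.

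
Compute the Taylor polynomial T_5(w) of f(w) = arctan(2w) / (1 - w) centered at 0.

86*w^5/15 - 2*w^4/3 - 2*w^3/3 + 2*w^2 + 2*w

Use 1/(1 - r) = Σ r^k on the denominator, then take the Cauchy product.
[w^0] = 0;  [w^1] = 2;  [w^2] = 2;  [w^3] = -2/3;  [w^4] = -2/3;  [w^5] = 86/15.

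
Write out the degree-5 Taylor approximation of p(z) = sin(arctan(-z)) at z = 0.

Compose series: expand the inner function first, then feed it into the outer expansion.
p(0) = 0
p′(0) = -1
p′′(0) = 0
p′′′(0) = 3
p^(4)(0) = 0
p^(5)(0) = -45
The Taylor polynomial is Σ p^(k)(0)/k! · z^k.

-3*z^5/8 + z^3/2 - z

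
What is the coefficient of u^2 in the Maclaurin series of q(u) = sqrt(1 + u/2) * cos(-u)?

Take the Cauchy product of the two expansions.
So c_2 = q′′(0)/2! = -17/32.

-17/32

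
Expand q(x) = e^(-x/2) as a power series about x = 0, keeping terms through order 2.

x^2/8 - x/2 + 1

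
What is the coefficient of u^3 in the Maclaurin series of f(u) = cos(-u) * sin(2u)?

Write out both Maclaurin series and multiply, keeping only the needed powers.
So c_3 = f′′′(0)/3! = -7/3.

-7/3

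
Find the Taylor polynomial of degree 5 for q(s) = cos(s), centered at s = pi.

-(s - pi)^4/24 + (s - pi)^2/2 - 1

q(pi) = -1
q′(pi) = 0
q′′(pi) = 1
q′′′(pi) = 0
q^(4)(pi) = -1
q^(5)(pi) = 0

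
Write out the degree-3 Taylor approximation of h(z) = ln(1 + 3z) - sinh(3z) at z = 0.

Combine the two series term by term.
h(0) = 0
h′(0) = 0
h′′(0) = -9
h′′′(0) = 27

9*z^3/2 - 9*z^2/2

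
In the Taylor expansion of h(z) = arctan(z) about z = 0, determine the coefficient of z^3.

-1/3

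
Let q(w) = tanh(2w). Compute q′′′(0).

From the series, [w^3] q = -8/3; multiply by 3! = 6 to get -16.

-16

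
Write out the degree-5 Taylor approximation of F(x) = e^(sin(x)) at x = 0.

-x^5/15 - x^4/8 + x^2/2 + x + 1

Let u equal the inner series; expand the outer function in u and truncate.
F(0) = 1
F′(0) = 1
F′′(0) = 1
F′′′(0) = 0
F^(4)(0) = -3
F^(5)(0) = -8
Then c_k = F^(k)(0)/k! gives each Taylor coefficient.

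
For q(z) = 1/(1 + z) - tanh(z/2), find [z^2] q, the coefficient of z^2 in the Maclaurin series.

1

Add the two expansions coefficient-wise.
q(0) = 1
q′(0) = -3/2
q′′(0) = 2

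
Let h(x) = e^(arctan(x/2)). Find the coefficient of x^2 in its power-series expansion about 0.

Substitute the inner expansion into the outer series and collect powers.

1/8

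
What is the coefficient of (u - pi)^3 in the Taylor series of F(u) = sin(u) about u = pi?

[(u - pi)^0] = 0;  [(u - pi)^1] = -1;  [(u - pi)^2] = 0;  [(u - pi)^3] = 1/6.

1/6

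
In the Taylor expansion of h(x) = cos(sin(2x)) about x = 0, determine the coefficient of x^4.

10/3

Substitute the inner expansion into the outer series and collect powers.
h(0) = 1
h′(0) = 0
h′′(0) = -4
h′′′(0) = 0
h^(4)(0) = 80
Then c_k = h^(k)(0)/k! gives each Taylor coefficient.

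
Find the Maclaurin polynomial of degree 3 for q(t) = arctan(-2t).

q(0) = 0
q′(0) = -2
q′′(0) = 0
q′′′(0) = 16

8*t^3/3 - 2*t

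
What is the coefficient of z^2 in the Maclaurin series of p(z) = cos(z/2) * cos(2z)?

Multiply the two series term by term and collect like powers.
p(0) = 1
p′(0) = 0
p′′(0) = -17/4

-17/8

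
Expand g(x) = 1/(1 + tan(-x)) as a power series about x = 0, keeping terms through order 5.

Let u equal the inner series; expand the outer function in u and truncate.
g(0) = 1
g′(0) = 1
g′′(0) = 2
g′′′(0) = 8
g^(4)(0) = 40
g^(5)(0) = 256
Then c_k = g^(k)(0)/k! gives each Taylor coefficient.

32*x^5/15 + 5*x^4/3 + 4*x^3/3 + x^2 + x + 1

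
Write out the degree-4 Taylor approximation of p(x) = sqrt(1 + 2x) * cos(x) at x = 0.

-x^4/3 - x^2 + x + 1

Multiply the two series term by term and collect like powers.
p(0) = 1
p′(0) = 1
p′′(0) = -2
p′′′(0) = 0
p^(4)(0) = -8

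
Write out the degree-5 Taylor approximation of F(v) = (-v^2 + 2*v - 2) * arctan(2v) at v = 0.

-152*v^5/15 - 16*v^4/3 + 10*v^3/3 + 4*v^2 - 4*v

Distribute the polynomial across the series and collect like powers.
[v^0] = 0;  [v^1] = -4;  [v^2] = 4;  [v^3] = 10/3;  [v^4] = -16/3;  [v^5] = -152/15.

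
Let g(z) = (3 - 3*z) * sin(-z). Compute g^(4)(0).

Distribute the polynomial across the series and collect like powers.
The coefficient of z^4 in the expansion is -1/2, so g^(4)(0) = 4! * (-1/2) = -12.

-12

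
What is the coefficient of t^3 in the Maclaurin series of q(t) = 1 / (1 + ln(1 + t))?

Write 1/(1+u) = 1 - u + u^2 - u^3 + ... and substitute the series for u.
q(0) = 1
q′(0) = -1
q′′(0) = 3
q′′′(0) = -14

-7/3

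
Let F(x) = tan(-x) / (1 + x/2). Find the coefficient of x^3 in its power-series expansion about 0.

Take the Cauchy product of the two expansions.
[x^0] = 0;  [x^1] = -1;  [x^2] = 1/2;  [x^3] = -7/12.

-7/12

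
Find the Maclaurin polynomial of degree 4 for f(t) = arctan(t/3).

-t^3/81 + t/3

Differentiate repeatedly and evaluate at the center.
[t^0] = 0;  [t^1] = 1/3;  [t^2] = 0;  [t^3] = -1/81;  [t^4] = 0.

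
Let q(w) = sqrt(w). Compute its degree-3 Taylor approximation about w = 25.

q(25) = 5
q′(25) = 1/10
q′′(25) = -1/500
q′′′(25) = 3/25000

(w - 25)^3/50000 - (w - 25)^2/1000 + (w - 25)/10 + 5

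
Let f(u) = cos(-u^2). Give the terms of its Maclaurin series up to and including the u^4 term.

1 - u^4/2

[u^0] = 1;  [u^1] = 0;  [u^2] = 0;  [u^3] = 0;  [u^4] = -1/2.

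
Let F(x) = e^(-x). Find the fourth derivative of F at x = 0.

From the series, [x^4] F = 1/24; multiply by 4! = 24 to get 1.

1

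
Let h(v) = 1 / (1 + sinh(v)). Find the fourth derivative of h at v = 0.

32

Write 1/(1+u) = 1 - u + u^2 - u^3 + ... and substitute the series for u.
The coefficient of v^4 in the expansion is 4/3, so h^(4)(0) = 4! * (4/3) = 32.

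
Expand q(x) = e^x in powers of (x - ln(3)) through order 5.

Apply the Taylor formula c_k = f^(k)(a)/k!.

(x - ln(3))^5/40 + (x - ln(3))^4/8 + (x - ln(3))^3/2 + 3*(x - ln(3))^2/2 + 3*(x - ln(3)) + 3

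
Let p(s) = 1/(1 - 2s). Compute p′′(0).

8

Differentiate repeatedly and evaluate at the center.
From the series, [s^2] p = 4; multiply by 2! = 2 to get 8.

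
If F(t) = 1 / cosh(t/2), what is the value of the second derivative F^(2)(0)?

Write the quotient as an unknown series and match coefficients against numerator = denominator · series.
The coefficient of t^2 in the expansion is -1/8, so F′′(0) = 2! * (-1/8) = -1/4.

-1/4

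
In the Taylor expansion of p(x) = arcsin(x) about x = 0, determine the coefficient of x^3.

c_3 = p′′′(0)/3! = 1/6.

1/6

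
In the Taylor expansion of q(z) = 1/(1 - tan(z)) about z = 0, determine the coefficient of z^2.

1

Let u equal the inner series; expand the outer function in u and truncate.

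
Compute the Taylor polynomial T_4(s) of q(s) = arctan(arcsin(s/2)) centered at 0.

-s^3/48 + s/2

Compose series: expand the inner function first, then feed it into the outer expansion.
q(0) = 0
q′(0) = 1/2
q′′(0) = 0
q′′′(0) = -1/8
q^(4)(0) = 0
The Taylor polynomial is Σ q^(k)(0)/k! · s^k.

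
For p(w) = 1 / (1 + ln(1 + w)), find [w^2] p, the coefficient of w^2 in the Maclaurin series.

Use the geometric series for the reciprocal, then substitute.

3/2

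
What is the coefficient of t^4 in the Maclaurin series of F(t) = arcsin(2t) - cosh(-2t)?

Add the two expansions coefficient-wise.
F(0) = -1
F′(0) = 2
F′′(0) = -4
F′′′(0) = 8
F^(4)(0) = -16
Then c_k = F^(k)(0)/k! gives each Taylor coefficient.

-2/3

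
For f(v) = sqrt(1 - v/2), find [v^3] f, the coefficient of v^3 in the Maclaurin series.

f(0) = 1
f′(0) = -1/4
f′′(0) = -1/16
f′′′(0) = -3/64
So c_3 = f′′′(0)/3! = -1/128.

-1/128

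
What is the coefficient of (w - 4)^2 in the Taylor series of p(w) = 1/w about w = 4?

p(4) = 1/4
p′(4) = -1/16
p′′(4) = 1/32

1/64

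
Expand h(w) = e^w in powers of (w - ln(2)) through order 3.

Compute the successive derivatives at the expansion point and divide by k!.
h(ln(2)) = 2
h′(ln(2)) = 2
h′′(ln(2)) = 2
h′′′(ln(2)) = 2

(w - ln(2))^3/3 + (w - ln(2))^2 + 2*(w - ln(2)) + 2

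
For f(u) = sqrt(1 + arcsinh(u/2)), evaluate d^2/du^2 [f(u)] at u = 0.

Plug the Maclaurin series of the inner function into that of the outer and collect terms.
From the series, [u^2] f = -1/32; multiply by 2! = 2 to get -1/16.

-1/16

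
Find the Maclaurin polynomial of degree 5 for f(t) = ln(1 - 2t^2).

-2*t^4 - 2*t^2

Apply the Taylor formula c_k = f^(k)(a)/k!.
f(0) = 0
f′(0) = 0
f′′(0) = -4
f′′′(0) = 0
f^(4)(0) = -48
f^(5)(0) = 0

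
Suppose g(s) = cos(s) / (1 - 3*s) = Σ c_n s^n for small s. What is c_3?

Use 1/(1 - r) = Σ r^k on the denominator, then take the Cauchy product.
So c_3 = g′′′(0)/3! = 51/2.

51/2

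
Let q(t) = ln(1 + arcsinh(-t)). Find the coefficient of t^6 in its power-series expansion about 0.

Let u equal the inner series; expand the outer function in u and truncate.
q(0) = 0
q′(0) = -1
q′′(0) = -1
q′′′(0) = -1
q^(4)(0) = -2
q^(5)(0) = -13
q^(6)(0) = -64
So c_6 = q^(6)(0)/6! = -4/45.

-4/45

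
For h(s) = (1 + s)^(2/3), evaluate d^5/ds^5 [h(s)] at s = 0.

560/243

Compute the successive derivatives at the expansion point and divide by k!.
The coefficient of s^5 in the expansion is 14/729, so h^(5)(0) = 5! * (14/729) = 560/243.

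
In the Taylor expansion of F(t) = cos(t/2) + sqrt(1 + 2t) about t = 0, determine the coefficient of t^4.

Combine the two series term by term.
So c_4 = F^(4)(0)/4! = -239/384.

-239/384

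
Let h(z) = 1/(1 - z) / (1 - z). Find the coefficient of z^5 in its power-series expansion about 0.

6

Write out both Maclaurin series and multiply, keeping only the needed powers.
h(0) = 1
h′(0) = 2
h′′(0) = 6
h′′′(0) = 24
h^(4)(0) = 120
h^(5)(0) = 720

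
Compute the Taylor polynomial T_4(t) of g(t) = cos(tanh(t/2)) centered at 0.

3*t^4/128 - t^2/8 + 1

Plug the Maclaurin series of the inner function into that of the outer and collect terms.
g(0) = 1
g′(0) = 0
g′′(0) = -1/4
g′′′(0) = 0
g^(4)(0) = 9/16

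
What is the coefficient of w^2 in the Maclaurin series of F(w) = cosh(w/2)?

1/8

F(0) = 1
F′(0) = 0
F′′(0) = 1/4
The Taylor polynomial is Σ F^(k)(0)/k! · w^k.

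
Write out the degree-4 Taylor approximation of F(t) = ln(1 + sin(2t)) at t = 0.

-4*t^4/3 + 4*t^3/3 - 2*t^2 + 2*t

Let u equal the inner series; expand the outer function in u and truncate.
[t^0] = 0;  [t^1] = 2;  [t^2] = -2;  [t^3] = 4/3;  [t^4] = -4/3.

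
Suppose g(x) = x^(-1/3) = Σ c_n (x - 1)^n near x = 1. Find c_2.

Differentiate repeatedly and evaluate at the center.

2/9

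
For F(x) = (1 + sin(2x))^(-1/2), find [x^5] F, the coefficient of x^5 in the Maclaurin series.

-361/120

Compose series: expand the inner function first, then feed it into the outer expansion.
F(0) = 1
F′(0) = -1
F′′(0) = 3
F′′′(0) = -11
F^(4)(0) = 57
F^(5)(0) = -361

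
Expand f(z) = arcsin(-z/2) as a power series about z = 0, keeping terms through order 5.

-3*z^5/1280 - z^3/48 - z/2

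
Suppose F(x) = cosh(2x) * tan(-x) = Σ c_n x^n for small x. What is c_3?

-7/3

Write out both Maclaurin series and multiply, keeping only the needed powers.
[x^0] = 0;  [x^1] = -1;  [x^2] = 0;  [x^3] = -7/3.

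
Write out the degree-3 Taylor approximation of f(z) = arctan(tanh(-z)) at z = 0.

2*z^3/3 - z

Compose series: expand the inner function first, then feed it into the outer expansion.
[z^0] = 0;  [z^1] = -1;  [z^2] = 0;  [z^3] = 2/3.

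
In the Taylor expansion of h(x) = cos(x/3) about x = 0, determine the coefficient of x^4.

1/1944

Compute the successive derivatives at the expansion point and divide by k!.
h(0) = 1
h′(0) = 0
h′′(0) = -1/9
h′′′(0) = 0
h^(4)(0) = 1/81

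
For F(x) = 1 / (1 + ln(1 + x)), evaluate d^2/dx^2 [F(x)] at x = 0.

Use the geometric series for the reciprocal, then substitute.
The coefficient of x^2 in the expansion is 3/2, so F′′(0) = 2! * (3/2) = 3.

3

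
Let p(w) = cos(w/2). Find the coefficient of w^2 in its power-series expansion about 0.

-1/8

p(0) = 1
p′(0) = 0
p′′(0) = -1/4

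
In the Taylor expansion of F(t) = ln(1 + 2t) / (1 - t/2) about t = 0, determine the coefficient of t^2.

Multiply the two series term by term and collect like powers.
F(0) = 0
F′(0) = 2
F′′(0) = -2
So c_2 = F′′(0)/2! = -1.

-1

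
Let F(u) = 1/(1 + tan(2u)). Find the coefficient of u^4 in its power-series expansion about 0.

Substitute the inner expansion into the outer series and collect powers.
F(0) = 1
F′(0) = -2
F′′(0) = 8
F′′′(0) = -64
F^(4)(0) = 640
So c_4 = F^(4)(0)/4! = 80/3.

80/3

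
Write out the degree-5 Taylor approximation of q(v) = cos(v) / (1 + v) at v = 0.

-13*v^5/24 + 13*v^4/24 - v^3/2 + v^2/2 - v + 1

Expand each factor separately, then convolve coefficients.
q(0) = 1
q′(0) = -1
q′′(0) = 1
q′′′(0) = -3
q^(4)(0) = 13
q^(5)(0) = -65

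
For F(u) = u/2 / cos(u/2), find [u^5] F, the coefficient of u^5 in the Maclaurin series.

Invert the denominator's series and multiply.
[u^0] = 0;  [u^1] = 1/2;  [u^2] = 0;  [u^3] = 1/16;  [u^4] = 0;  [u^5] = 5/768.

5/768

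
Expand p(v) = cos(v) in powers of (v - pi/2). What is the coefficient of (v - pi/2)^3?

1/6

[(v - pi/2)^0] = 0;  [(v - pi/2)^1] = -1;  [(v - pi/2)^2] = 0;  [(v - pi/2)^3] = 1/6.
So c_3 = p′′′(pi/2)/3! = 1/6.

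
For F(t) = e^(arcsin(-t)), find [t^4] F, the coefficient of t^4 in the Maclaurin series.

5/24

Compose series: expand the inner function first, then feed it into the outer expansion.
F(0) = 1
F′(0) = -1
F′′(0) = 1
F′′′(0) = -2
F^(4)(0) = 5
So c_4 = F^(4)(0)/4! = 5/24.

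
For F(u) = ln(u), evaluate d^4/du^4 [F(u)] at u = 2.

Differentiate repeatedly and evaluate at the center.
The coefficient of (u - 2)^4 in the expansion is -1/64, so F^(4)(2) = 4! * (-1/64) = -3/8.

-3/8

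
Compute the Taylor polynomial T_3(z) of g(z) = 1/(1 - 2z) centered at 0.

8*z^3 + 4*z^2 + 2*z + 1

Differentiate repeatedly and evaluate at the center.
g(0) = 1
g′(0) = 2
g′′(0) = 8
g′′′(0) = 48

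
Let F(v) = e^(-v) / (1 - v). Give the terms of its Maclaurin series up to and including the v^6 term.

53*v^6/144 + 11*v^5/30 + 3*v^4/8 + v^3/3 + v^2/2 + 1

Expand 1/(denominator) as a geometric series and multiply by the numerator's series.
[v^0] = 1;  [v^1] = 0;  [v^2] = 1/2;  [v^3] = 1/3;  [v^4] = 3/8;  [v^5] = 11/30;  [v^6] = 53/144.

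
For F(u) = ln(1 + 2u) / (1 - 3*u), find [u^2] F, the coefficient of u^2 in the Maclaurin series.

Use 1/(1 - r) = Σ r^k on the denominator, then take the Cauchy product.
F(0) = 0
F′(0) = 2
F′′(0) = 8
So c_2 = F′′(0)/2! = 4.

4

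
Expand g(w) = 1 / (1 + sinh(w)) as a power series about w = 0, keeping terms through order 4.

Use the geometric series for the reciprocal, then substitute.

4*w^4/3 - 7*w^3/6 + w^2 - w + 1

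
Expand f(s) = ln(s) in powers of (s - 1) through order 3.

Compute the successive derivatives at the expansion point and divide by k!.

(s - 1)^3/3 - (s - 1)^2/2 + (s - 1)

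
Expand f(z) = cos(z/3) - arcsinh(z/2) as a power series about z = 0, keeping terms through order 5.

-3*z^5/1280 + z^4/1944 + z^3/48 - z^2/18 - z/2 + 1

Combine the two series term by term.
f(0) = 1
f′(0) = -1/2
f′′(0) = -1/9
f′′′(0) = 1/8
f^(4)(0) = 1/81
f^(5)(0) = -9/32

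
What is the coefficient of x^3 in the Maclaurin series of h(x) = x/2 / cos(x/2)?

Divide the numerator series by the denominator series (power-series long division).
[x^0] = 0;  [x^1] = 1/2;  [x^2] = 0;  [x^3] = 1/16.

1/16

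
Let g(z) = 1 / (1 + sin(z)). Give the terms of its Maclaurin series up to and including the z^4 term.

Use the geometric series for the reciprocal, then substitute.
g(0) = 1
g′(0) = -1
g′′(0) = 2
g′′′(0) = -5
g^(4)(0) = 16

2*z^4/3 - 5*z^3/6 + z^2 - z + 1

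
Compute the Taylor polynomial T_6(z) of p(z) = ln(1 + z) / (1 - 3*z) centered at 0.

Use 1/(1 - r) = Σ r^k on the denominator, then take the Cauchy product.
[z^0] = 0;  [z^1] = 1;  [z^2] = 5/2;  [z^3] = 47/6;  [z^4] = 93/4;  [z^5] = 1399/20;  [z^6] = 12581/60.

12581*z^6/60 + 1399*z^5/20 + 93*z^4/4 + 47*z^3/6 + 5*z^2/2 + z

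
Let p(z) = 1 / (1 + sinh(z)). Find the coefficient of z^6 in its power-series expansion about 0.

77/45

Write 1/(1+u) = 1 - u + u^2 - u^3 + ... and substitute the series for u.
p(0) = 1
p′(0) = -1
p′′(0) = 2
p′′′(0) = -7
p^(4)(0) = 32
p^(5)(0) = -181
p^(6)(0) = 1232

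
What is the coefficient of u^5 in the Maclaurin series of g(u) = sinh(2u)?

4/15

[u^0] = 0;  [u^1] = 2;  [u^2] = 0;  [u^3] = 4/3;  [u^4] = 0;  [u^5] = 4/15.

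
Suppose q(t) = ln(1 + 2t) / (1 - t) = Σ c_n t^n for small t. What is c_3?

8/3

Multiply the numerator's expansion by the denominator's geometric series.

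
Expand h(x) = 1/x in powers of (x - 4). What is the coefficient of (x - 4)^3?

h(4) = 1/4
h′(4) = -1/16
h′′(4) = 1/32
h′′′(4) = -3/128
Dividing each by k! gives the coefficients c_0, ..., c_3.

-1/256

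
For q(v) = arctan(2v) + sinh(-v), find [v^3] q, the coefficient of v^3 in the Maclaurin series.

-17/6

Combine the two series term by term.
q(0) = 0
q′(0) = 1
q′′(0) = 0
q′′′(0) = -17
Then c_k = q^(k)(0)/k! gives each Taylor coefficient.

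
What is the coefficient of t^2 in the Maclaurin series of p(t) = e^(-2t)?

2

Apply the Taylor formula c_k = f^(k)(a)/k!.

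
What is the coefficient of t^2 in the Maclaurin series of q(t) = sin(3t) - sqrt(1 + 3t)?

Combine the two series term by term.
q(0) = -1
q′(0) = 3/2
q′′(0) = 9/4

9/8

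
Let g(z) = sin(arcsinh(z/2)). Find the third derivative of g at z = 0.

Substitute the inner expansion into the outer series and collect powers.
The coefficient of z^3 in the expansion is -1/24, so g′′′(0) = 3! * (-1/24) = -1/4.

-1/4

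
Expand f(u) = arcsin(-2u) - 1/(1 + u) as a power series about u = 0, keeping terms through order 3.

Combine the two series term by term.
f(0) = -1
f′(0) = -1
f′′(0) = -2
f′′′(0) = -2

-u^3/3 - u^2 - u - 1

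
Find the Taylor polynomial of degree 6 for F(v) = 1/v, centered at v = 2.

(v - 2)^6/128 - (v - 2)^5/64 + (v - 2)^4/32 - (v - 2)^3/16 + (v - 2)^2/8 - (v - 2)/4 + 1/2

F(2) = 1/2
F′(2) = -1/4
F′′(2) = 1/4
F′′′(2) = -3/8
F^(4)(2) = 3/4
F^(5)(2) = -15/8
F^(6)(2) = 45/8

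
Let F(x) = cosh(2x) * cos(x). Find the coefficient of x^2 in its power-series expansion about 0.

3/2

Write out both Maclaurin series and multiply, keeping only the needed powers.
F(0) = 1
F′(0) = 0
F′′(0) = 3
So c_2 = F′′(0)/2! = 3/2.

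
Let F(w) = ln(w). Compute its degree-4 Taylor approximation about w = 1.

Compute the successive derivatives at the expansion point and divide by k!.
F(1) = 0
F′(1) = 1
F′′(1) = -1
F′′′(1) = 2
F^(4)(1) = -6
Then c_k = F^(k)(1)/k! gives each Taylor coefficient.

-(w - 1)^4/4 + (w - 1)^3/3 - (w - 1)^2/2 + (w - 1)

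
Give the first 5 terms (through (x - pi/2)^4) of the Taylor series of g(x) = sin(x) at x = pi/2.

[(x - pi/2)^0] = 1;  [(x - pi/2)^1] = 0;  [(x - pi/2)^2] = -1/2;  [(x - pi/2)^3] = 0;  [(x - pi/2)^4] = 1/24.

(x - pi/2)^4/24 - (x - pi/2)^2/2 + 1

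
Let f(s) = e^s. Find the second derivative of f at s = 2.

The coefficient of (s - 2)^2 in the expansion is e^(2)/2, so f′′(2) = 2! * (e^(2)/2) = e^(2).

e^(2)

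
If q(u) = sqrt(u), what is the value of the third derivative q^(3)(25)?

3/25000

Differentiate repeatedly and evaluate at the center.
From the series, [(u - 25)^3] q = 1/50000; multiply by 3! = 6 to get 3/25000.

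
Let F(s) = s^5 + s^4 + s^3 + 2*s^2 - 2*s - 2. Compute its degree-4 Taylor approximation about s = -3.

-14*(s + 3)^4 + 79*(s + 3)^3 - 223*(s + 3)^2 + 310*(s + 3) - 167

Compute the successive derivatives at the expansion point and divide by k!.
F(-3) = -167
F′(-3) = 310
F′′(-3) = -446
F′′′(-3) = 474
F^(4)(-3) = -336
Then c_k = F^(k)(-3)/k! gives each Taylor coefficient.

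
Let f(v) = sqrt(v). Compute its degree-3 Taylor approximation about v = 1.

f(1) = 1
f′(1) = 1/2
f′′(1) = -1/4
f′′′(1) = 3/8
Dividing each by k! gives the coefficients c_0, ..., c_3.

(v - 1)^3/16 - (v - 1)^2/8 + (v - 1)/2 + 1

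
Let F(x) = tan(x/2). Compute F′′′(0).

The coefficient of x^3 in the expansion is 1/24, so F′′′(0) = 3! * (1/24) = 1/4.

1/4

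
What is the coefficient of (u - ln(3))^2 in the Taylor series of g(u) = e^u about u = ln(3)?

3/2

Use the known series and substitute for the argument.
So c_2 = g′′(ln(3))/2! = 3/2.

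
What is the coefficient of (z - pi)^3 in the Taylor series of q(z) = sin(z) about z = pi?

Differentiate repeatedly and evaluate at the center.
q(pi) = 0
q′(pi) = -1
q′′(pi) = 0
q′′′(pi) = 1
So c_3 = q′′′(pi)/3! = 1/6.

1/6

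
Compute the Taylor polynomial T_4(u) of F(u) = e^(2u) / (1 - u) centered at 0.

Write out both Maclaurin series and multiply, keeping only the needed powers.
F(0) = 1
F′(0) = 3
F′′(0) = 10
F′′′(0) = 38
F^(4)(0) = 168
Dividing each by k! gives the coefficients c_0, ..., c_4.

7*u^4 + 19*u^3/3 + 5*u^2 + 3*u + 1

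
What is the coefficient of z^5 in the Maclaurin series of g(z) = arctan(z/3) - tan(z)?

-161/1215

Add the two expansions coefficient-wise.
[z^0] = 0;  [z^1] = -2/3;  [z^2] = 0;  [z^3] = -28/81;  [z^4] = 0;  [z^5] = -161/1215.
So c_5 = g^(5)(0)/5! = -161/1215.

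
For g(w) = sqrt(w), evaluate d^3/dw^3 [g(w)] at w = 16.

3/8192

Use the known series and substitute for the argument.
The coefficient of (w - 16)^3 in the expansion is 1/16384, so g′′′(16) = 3! * (1/16384) = 3/8192.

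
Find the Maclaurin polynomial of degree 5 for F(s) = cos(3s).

[s^0] = 1;  [s^1] = 0;  [s^2] = -9/2;  [s^3] = 0;  [s^4] = 27/8;  [s^5] = 0.

27*s^4/8 - 9*s^2/2 + 1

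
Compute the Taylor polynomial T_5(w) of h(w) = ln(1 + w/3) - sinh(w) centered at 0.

Combine the two series term by term.
h(0) = 0
h′(0) = -2/3
h′′(0) = -1/9
h′′′(0) = -25/27
h^(4)(0) = -2/27
h^(5)(0) = -73/81

-73*w^5/9720 - w^4/324 - 25*w^3/162 - w^2/18 - 2*w/3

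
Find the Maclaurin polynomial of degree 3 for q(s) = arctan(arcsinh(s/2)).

Let u equal the inner series; expand the outer function in u and truncate.
q(0) = 0
q′(0) = 1/2
q′′(0) = 0
q′′′(0) = -3/8

-s^3/16 + s/2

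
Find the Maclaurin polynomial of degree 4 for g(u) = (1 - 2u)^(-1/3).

g(0) = 1
g′(0) = 2/3
g′′(0) = 16/9
g′′′(0) = 224/27
g^(4)(0) = 4480/81
Dividing each by k! gives the coefficients c_0, ..., c_4.

560*u^4/243 + 112*u^3/81 + 8*u^2/9 + 2*u/3 + 1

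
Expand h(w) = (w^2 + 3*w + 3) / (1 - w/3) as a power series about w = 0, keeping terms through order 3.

7*w^3/9 + 7*w^2/3 + 4*w + 3

Shift and add copies of the series according to the polynomial's terms.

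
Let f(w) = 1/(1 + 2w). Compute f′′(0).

From the series, [w^2] f = 4; multiply by 2! = 2 to get 8.

8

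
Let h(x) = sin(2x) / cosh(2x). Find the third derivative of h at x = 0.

-32

Invert the denominator's series and multiply.
From the series, [x^3] h = -16/3; multiply by 3! = 6 to get -32.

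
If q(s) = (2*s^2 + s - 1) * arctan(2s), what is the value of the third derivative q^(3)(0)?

Shift and add copies of the series according to the polynomial's terms.
From the series, [s^3] q = 20/3; multiply by 3! = 6 to get 40.

40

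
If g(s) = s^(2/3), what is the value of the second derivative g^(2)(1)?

-2/9

Differentiate repeatedly and evaluate at the center.
The coefficient of (s - 1)^2 in the expansion is -1/9, so g′′(1) = 2! * (-1/9) = -2/9.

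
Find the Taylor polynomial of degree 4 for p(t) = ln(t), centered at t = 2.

[(t - 2)^0] = ln(2);  [(t - 2)^1] = 1/2;  [(t - 2)^2] = -1/8;  [(t - 2)^3] = 1/24;  [(t - 2)^4] = -1/64.

-(t - 2)^4/64 + (t - 2)^3/24 - (t - 2)^2/8 + (t - 2)/2 + ln(2)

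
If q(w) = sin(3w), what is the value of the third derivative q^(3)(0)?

-27

The coefficient of w^3 in the expansion is -9/2, so q′′′(0) = 3! * (-9/2) = -27.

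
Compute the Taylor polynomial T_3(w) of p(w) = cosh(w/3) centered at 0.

p(0) = 1
p′(0) = 0
p′′(0) = 1/9
p′′′(0) = 0
The Taylor polynomial is Σ p^(k)(0)/k! · w^k.

w^2/18 + 1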